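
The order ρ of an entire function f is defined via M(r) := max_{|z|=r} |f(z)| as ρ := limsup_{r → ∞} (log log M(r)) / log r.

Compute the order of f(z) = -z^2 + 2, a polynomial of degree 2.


|f(z)| ≤ Σ|c_k|·r^k = O(r^2) as r → ∞. Polynomial growth is O(e^{r^ε}) for every ε > 0 (since r^2/e^{r^ε} → 0), so ρ ≤ ε for all ε > 0, i.e. ρ = 0. Every nonconstant polynomial has order 0.
Therefore ρ = 0.

Order ρ = 0.


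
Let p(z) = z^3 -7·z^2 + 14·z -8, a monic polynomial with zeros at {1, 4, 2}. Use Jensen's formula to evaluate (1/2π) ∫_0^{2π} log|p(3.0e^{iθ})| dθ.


Zeros: 1, 2, 4; r = 3.0.
Inside |z| < r: 1, 2. Outside (|z| ≥ r): 4.
p(0) = -8, so log|p(0)| = log(8) = 2.0794.
Apply Jensen: I(r) = log|p(0)| + Σ_k log(r/|z_k|), summed over zeros inside |z| < r.
  log(r/|z_k|) for z_k = 1: log(3.0/1) = 1.0986
  log(r/|z_k|) for z_k = 2: log(3.0/2) = 0.4055
  Outside zeros (4) contribute nothing to the Jensen sum.
Sum over inside zeros: 1.5041.
I(r) = log|p(0)| + (inside sum) = 2.0794 + 1.5041 = 3.5835.
Note: since some zeros are outside |z| ≤ r, the simplified n·log(r) form does NOT apply — only the inside zeros contribute.

I(r) ≈ 3.5835.


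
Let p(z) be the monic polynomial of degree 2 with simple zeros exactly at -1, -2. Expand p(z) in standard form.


The polynomial is p(z) = ∏_{α ∈ S} (z − α), where S = {-1, -2}.
Expanding the product yields: p(z) = z^2 + 3·z + 2.
The resulting polynomial has degree 2 and real coefficients as required.

p(z) = z^2 + 3·z + 2.


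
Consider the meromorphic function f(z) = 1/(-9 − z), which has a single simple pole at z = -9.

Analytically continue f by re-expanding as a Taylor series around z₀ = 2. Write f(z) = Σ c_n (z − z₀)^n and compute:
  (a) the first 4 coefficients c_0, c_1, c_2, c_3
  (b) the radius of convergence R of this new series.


Let w = z − z₀, so z = z₀ + w.
Then -9 − z = -9 − (z₀ + w) = (-9 − z₀) − w = -11 − w.
f(z) = 1/(-11 − w) = (1/(-11)) · 1/(1 − w/(-11)) = Σ_{n≥0} w^n / (-11)^(n+1).
So c_n = 1/(-11)^(n+1):
  c_0 = 1/(-11)^1 = -1/11.
  c_1 = 1/(-11)^2 = 1/121.
  c_2 = 1/(-11)^3 = -1/1331.
  c_3 = 1/(-11)^4 = 1/14641.
The series is valid for |w/d| < 1, i.e. |z − z₀| < |d|.
Radius of convergence: R = |-9 − z₀| = |-11| = 11 (distance from z₀ to the singularity z = -9).

c_0 = -1/11, c_1 = 1/121, c_2 = -1/1331, c_3 = 1/14641; R = 11.


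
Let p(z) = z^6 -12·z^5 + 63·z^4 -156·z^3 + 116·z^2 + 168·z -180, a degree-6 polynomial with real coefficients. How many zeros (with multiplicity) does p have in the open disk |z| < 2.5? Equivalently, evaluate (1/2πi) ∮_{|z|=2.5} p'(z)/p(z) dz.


The zeros of p are: 1, (3 + 3i), (3 - 3i), -1, (3 + 1i), (3 - 1i).
Their magnitudes are: 1, 4.243, 4.243, 1, 3.162, 3.162.
Zeros with |z| < R = 2.5: 1, -1.
Count = 2.
By the argument principle, (1/2πi) ∮_{|z|=R} p'(z)/p(z) dz equals exactly this count.

Number of zeros inside |z| < 2.5: 2.


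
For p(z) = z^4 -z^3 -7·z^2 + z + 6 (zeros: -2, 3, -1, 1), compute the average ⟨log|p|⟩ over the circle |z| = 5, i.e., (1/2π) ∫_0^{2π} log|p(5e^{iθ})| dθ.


Zeros: -2, -1, 1, 3; r = 5.
Inside |z| < r: -2, -1, 1, 3. Outside (|z| ≥ r): ∅.
p(0) = 6, so log|p(0)| = log(6) = 1.7918.
Apply Jensen: I(r) = log|p(0)| + Σ_k log(r/|z_k|), summed over zeros inside |z| < r.
  log(r/|z_k|) for z_k = -2: log(5/2) = 0.9163
  log(r/|z_k|) for z_k = 3: log(5/3) = 0.5108
  log(r/|z_k|) for z_k = -1: log(5/1) = 1.6094
  log(r/|z_k|) for z_k = 1: log(5/1) = 1.6094
Sum over inside zeros: 4.6460.
I(r) = log|p(0)| + (inside sum) = 1.7918 + 4.6460 = 6.4378.
Closed form (all zeros inside, monic): I(r) = n·log(r) = 4·log(5) = 6.4378. ✓

I(r) ≈ 6.4378.


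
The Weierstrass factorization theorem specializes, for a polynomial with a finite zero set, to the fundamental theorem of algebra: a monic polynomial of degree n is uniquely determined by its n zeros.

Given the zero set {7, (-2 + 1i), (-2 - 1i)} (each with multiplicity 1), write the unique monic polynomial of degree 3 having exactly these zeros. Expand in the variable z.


The polynomial is p(z) = ∏_{α ∈ S} (z − α), where S = {7, (-2 + 1i), (-2 - 1i)}.
Expanding the product yields: p(z) = z^3 -3·z^2 -23·z -35.
Note conjugate pairs combine to real quadratics: (z − (-2+1i))(z − (-2−1i)) = z² + 4z + 5.
The resulting polynomial has degree 3 and real coefficients as required.

p(z) = z^3 -3·z^2 -23·z -35.


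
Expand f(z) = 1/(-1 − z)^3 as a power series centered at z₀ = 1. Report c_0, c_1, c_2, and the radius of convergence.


Let w = z − z₀, so z = z₀ + w.
Then -1 − z = -1 − (z₀ + w) = (-1 − z₀) − w = -2 − w.
f(z) = 1/(-2 − w)^3 = (1/(-2)^3) · (1 − w/(-2))^{−3}.
By the binomial series (1−u)^{−3} = Σ_{n≥0} C(n+2, 2) u^n for |u|<1, with u = w/(-2):
  c_n = C(n+2, 2) / (-2)^(n+3).
  c_0 = 1/(-2)^3 = -1/8.
  c_1 = 3/(-2)^4 = 3/16.
  c_2 = 6/(-2)^5 = -3/16.
The series is valid for |w/d| < 1, i.e. |z − z₀| < |d|.
Radius of convergence: R = |-1 − z₀| = |-2| = 2 (distance from z₀ to the singularity z = -1).

c_0 = -1/8, c_1 = 3/16, c_2 = -3/16; R = 2.


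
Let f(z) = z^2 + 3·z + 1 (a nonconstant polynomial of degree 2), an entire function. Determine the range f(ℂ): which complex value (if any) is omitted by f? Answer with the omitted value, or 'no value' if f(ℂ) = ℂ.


Little Picard bounds the complement of f(ℂ) to at most one point.
For every w ∈ ℂ, the equation p(z) − w = 0 is a nonconstant polynomial in z and hence has at least one root by the fundamental theorem of algebra. So p is surjective onto ℂ, omitting no value.

Omitted value: no value.


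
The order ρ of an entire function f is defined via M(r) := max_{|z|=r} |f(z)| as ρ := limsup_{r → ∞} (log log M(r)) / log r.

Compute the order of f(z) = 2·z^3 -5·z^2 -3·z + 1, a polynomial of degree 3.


|f(z)| ≤ Σ|c_k|·r^k = O(r^3) as r → ∞. Polynomial growth is O(e^{r^ε}) for every ε > 0 (since r^3/e^{r^ε} → 0), so ρ ≤ ε for all ε > 0, i.e. ρ = 0. Every nonconstant polynomial has order 0.
Therefore ρ = 0.

Order ρ = 0.


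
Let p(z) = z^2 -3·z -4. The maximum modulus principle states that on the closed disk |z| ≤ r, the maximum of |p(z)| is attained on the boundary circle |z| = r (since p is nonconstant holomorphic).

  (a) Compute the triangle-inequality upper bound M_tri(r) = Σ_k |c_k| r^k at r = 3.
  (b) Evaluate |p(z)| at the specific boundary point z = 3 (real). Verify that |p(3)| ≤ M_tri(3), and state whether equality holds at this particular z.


Coefficients: c_0 = -4, c_1 = -3, c_2 = 1. Radius r = 3.
Part (a). Triangle bound: M_tri(r) = Σ_k |c_k| r^k
  = |-4|·3^0 + |-3|·3^1 + |1|·3^2
  = 4 + 9 + 9 = 22.
This bounds M(r) := max_{|z|=r} |p(z)| from above; equality holds iff all terms c_k z^k can be made to align in phase at a single z on |z|=r.
Part (b). At z = 3 (real, on the circle |z| = r):
  p(3) = (-4)·3^0 + (-3)·3^1 + (1)·3^2 = -4.
  |p(3)| = 4.
Check: |p(3)| = 4 ≤ 22 = M_tri(3). ✓ Equality does not hold at z = 3 (the coefficients have mixed signs, so the terms do not all align in phase there).

M_tri(3) = 22; |p(3)| = 4; equality at z=3: no.


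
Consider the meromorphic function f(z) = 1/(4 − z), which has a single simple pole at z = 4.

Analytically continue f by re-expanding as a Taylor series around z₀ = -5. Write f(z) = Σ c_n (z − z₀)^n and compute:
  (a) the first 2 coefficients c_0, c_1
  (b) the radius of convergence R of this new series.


Let w = z − z₀, so z = z₀ + w.
Then 4 − z = 4 − (z₀ + w) = (4 − z₀) − w = 9 − w.
f(z) = 1/(9 − w) = (1/(9)) · 1/(1 − w/(9)) = Σ_{n≥0} w^n / (9)^(n+1).
So c_n = 1/(9)^(n+1):
  c_0 = 1/(9)^1 = 1/9.
  c_1 = 1/(9)^2 = 1/81.
The series is valid for |w/d| < 1, i.e. |z − z₀| < |d|.
Radius of convergence: R = |4 − z₀| = |9| = 9 (distance from z₀ to the singularity z = 4).

c_0 = 1/9, c_1 = 1/81; R = 9.


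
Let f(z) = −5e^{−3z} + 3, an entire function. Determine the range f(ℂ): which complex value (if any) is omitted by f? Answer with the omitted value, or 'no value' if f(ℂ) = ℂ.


Little Picard bounds the complement of f(ℂ) to at most one point.
e^{−3z} is never zero on ℂ, so -5·e^{−3z} takes every value in ℂ ∖ {0}. Adding 3 shifts the range to ℂ ∖ {3}. Thus f omits exactly the value 3.

Omitted value: 3.


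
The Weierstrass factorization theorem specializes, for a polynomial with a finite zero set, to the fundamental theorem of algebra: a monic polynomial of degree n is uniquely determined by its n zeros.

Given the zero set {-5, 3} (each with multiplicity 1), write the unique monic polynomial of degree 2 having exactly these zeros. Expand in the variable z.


The polynomial is p(z) = ∏_{α ∈ S} (z − α), where S = {-5, 3}.
Expanding the product yields: p(z) = z^2 + 2·z -15.
The resulting polynomial has degree 2 and real coefficients as required.

p(z) = z^2 + 2·z -15.


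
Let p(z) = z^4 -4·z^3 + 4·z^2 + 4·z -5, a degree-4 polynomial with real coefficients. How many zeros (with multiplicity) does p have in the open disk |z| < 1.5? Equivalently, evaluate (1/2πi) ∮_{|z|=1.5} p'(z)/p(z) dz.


The zeros of p are: -1, (2 + 1i), (2 - 1i), 1.
Their magnitudes are: 1, 2.236, 2.236, 1.
Zeros with |z| < R = 1.5: -1, 1.
Count = 2.
By the argument principle, (1/2πi) ∮_{|z|=R} p'(z)/p(z) dz equals exactly this count.

Number of zeros inside |z| < 1.5: 2.


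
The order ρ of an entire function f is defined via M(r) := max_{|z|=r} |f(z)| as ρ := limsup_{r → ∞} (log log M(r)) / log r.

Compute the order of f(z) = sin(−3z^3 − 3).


Write sin(w) = (e^{iw} ± e^{−iw})/(2 or 2i), so |sin(w)| ≤ e^{|w|}. With w = −3z^3 − 3, |w| ≤ 3r^3 + 3 on |z|=r, giving M(r) ≤ e^{3r^3 + 3} and ρ ≤ 3. For the lower bound, choose z on |z|=r with -3z^3 purely imaginary of modulus 3r^3; then |sin(−3z^3 − 3)| grows like e^{3r^3}/2, so ρ ≥ 3. Hence ρ = 3.
Therefore ρ = 3.

Order ρ = 3.


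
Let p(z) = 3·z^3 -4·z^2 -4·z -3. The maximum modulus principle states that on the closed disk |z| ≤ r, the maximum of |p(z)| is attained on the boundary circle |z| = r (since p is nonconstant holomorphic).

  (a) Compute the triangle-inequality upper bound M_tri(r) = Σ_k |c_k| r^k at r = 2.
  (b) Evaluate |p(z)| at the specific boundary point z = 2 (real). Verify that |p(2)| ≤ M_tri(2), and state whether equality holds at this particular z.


Coefficients: c_0 = -3, c_1 = -4, c_2 = -4, c_3 = 3. Radius r = 2.
Part (a). Triangle bound: M_tri(r) = Σ_k |c_k| r^k
  = |-3|·2^0 + |-4|·2^1 + |-4|·2^2 + |3|·2^3
  = 3 + 8 + 16 + 24 = 51.
This bounds M(r) := max_{|z|=r} |p(z)| from above; equality holds iff all terms c_k z^k can be made to align in phase at a single z on |z|=r.
Part (b). At z = 2 (real, on the circle |z| = r):
  p(2) = (-3)·2^0 + (-4)·2^1 + (-4)·2^2 + (3)·2^3 = -3.
  |p(2)| = 3.
Check: |p(2)| = 3 ≤ 51 = M_tri(2). ✓ Equality does not hold at z = 2 (the coefficients have mixed signs, so the terms do not all align in phase there).

M_tri(2) = 51; |p(2)| = 3; equality at z=2: no.


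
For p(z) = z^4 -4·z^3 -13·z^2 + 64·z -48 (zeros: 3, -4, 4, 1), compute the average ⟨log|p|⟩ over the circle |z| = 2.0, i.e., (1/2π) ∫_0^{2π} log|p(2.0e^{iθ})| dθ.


Zeros: -4, 1, 3, 4; r = 2.0.
Inside |z| < r: 1. Outside (|z| ≥ r): -4, 3, 4.
p(0) = -48, so log|p(0)| = log(48) = 3.8712.
Apply Jensen: I(r) = log|p(0)| + Σ_k log(r/|z_k|), summed over zeros inside |z| < r.
  log(r/|z_k|) for z_k = 1: log(2.0/1) = 0.6931
  Outside zeros (-4, 3, 4) contribute nothing to the Jensen sum.
Sum over inside zeros: 0.6931.
I(r) = log|p(0)| + (inside sum) = 3.8712 + 0.6931 = 4.5643.
Note: since some zeros are outside |z| ≤ r, the simplified n·log(r) form does NOT apply — only the inside zeros contribute.

I(r) ≈ 4.5643.


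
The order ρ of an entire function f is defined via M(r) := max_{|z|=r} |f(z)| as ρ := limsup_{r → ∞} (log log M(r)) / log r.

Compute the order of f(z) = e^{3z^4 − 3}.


|e^{3z^4 − 3}| = e^{Re(3·z^4) + -3} ≤ e^{3|z|^4 + -3} = e^{3r^4 + -3} on |z| = r, so ρ ≤ 4. Choosing z on |z|=r so that 3·z^4 is real positive (always possible by picking arg z appropriately) gives |f(z)| = e^{3r^4 + -3}, matching the bound. The additive constant -3 does not affect log log M(r) ~ 4·log r. Hence ρ = 4.
Therefore ρ = 4.

Order ρ = 4.


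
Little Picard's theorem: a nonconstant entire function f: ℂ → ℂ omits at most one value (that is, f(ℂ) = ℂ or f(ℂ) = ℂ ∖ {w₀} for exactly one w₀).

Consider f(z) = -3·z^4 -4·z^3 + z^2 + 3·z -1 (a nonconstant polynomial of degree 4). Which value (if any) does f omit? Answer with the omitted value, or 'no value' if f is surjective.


Little Picard bounds the complement of f(ℂ) to at most one point.
For every w ∈ ℂ, the equation p(z) − w = 0 is a nonconstant polynomial in z and hence has at least one root by the fundamental theorem of algebra. So p is surjective onto ℂ, omitting no value.

Omitted value: no value.


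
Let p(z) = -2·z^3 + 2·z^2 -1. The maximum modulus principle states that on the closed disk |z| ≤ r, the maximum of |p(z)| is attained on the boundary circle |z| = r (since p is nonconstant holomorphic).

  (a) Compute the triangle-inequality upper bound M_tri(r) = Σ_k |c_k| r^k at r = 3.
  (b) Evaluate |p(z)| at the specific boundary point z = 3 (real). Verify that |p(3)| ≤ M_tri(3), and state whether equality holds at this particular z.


Coefficients: c_0 = -1, c_1 = 0, c_2 = 2, c_3 = -2. Radius r = 3.
Part (a). Triangle bound: M_tri(r) = Σ_k |c_k| r^k
  = |-1|·3^0 + |0|·3^1 + |2|·3^2 + |-2|·3^3
  = 1 + 0 + 18 + 54 = 73.
This bounds M(r) := max_{|z|=r} |p(z)| from above; equality holds iff all terms c_k z^k can be made to align in phase at a single z on |z|=r.
Part (b). At z = 3 (real, on the circle |z| = r):
  p(3) = (-1)·3^0 + (0)·3^1 + (2)·3^2 + (-2)·3^3 = -37.
  |p(3)| = 37.
Check: |p(3)| = 37 ≤ 73 = M_tri(3). ✓ Equality does not hold at z = 3 (the coefficients have mixed signs, so the terms do not all align in phase there).

M_tri(3) = 73; |p(3)| = 37; equality at z=3: no.


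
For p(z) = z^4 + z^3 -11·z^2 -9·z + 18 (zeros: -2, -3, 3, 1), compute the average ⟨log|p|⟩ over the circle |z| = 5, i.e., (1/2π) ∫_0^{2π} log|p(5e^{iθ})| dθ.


Zeros: -3, -2, 1, 3; r = 5.
Inside |z| < r: -3, -2, 1, 3. Outside (|z| ≥ r): ∅.
p(0) = 18, so log|p(0)| = log(18) = 2.8904.
Apply Jensen: I(r) = log|p(0)| + Σ_k log(r/|z_k|), summed over zeros inside |z| < r.
  log(r/|z_k|) for z_k = -2: log(5/2) = 0.9163
  log(r/|z_k|) for z_k = -3: log(5/3) = 0.5108
  log(r/|z_k|) for z_k = 3: log(5/3) = 0.5108
  log(r/|z_k|) for z_k = 1: log(5/1) = 1.6094
Sum over inside zeros: 3.5474.
I(r) = log|p(0)| + (inside sum) = 2.8904 + 3.5474 = 6.4378.
Closed form (all zeros inside, monic): I(r) = n·log(r) = 4·log(5) = 6.4378. ✓

I(r) ≈ 6.4378.


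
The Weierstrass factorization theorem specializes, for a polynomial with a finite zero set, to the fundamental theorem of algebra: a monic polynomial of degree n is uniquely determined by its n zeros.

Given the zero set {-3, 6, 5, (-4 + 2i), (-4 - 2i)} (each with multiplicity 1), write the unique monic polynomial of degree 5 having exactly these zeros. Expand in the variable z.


The polynomial is p(z) = ∏_{α ∈ S} (z − α), where S = {-3, 6, 5, (-4 + 2i), (-4 - 2i)}.
Expanding the product yields: p(z) = z^5 -47·z^3 -94·z^2 + 660·z + 1800.
Note conjugate pairs combine to real quadratics: (z − (-4+2i))(z − (-4−2i)) = z² + 8z + 20.
The resulting polynomial has degree 5 and real coefficients as required.

p(z) = z^5 -47·z^3 -94·z^2 + 660·z + 1800.


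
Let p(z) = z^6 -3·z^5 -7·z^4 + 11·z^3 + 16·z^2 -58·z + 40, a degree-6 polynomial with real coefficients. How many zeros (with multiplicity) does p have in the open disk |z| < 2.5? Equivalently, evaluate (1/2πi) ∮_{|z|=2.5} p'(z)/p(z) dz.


The zeros of p are: (1 + 1i), (1 - 1i), 4, (-2 + 1i), (-2 - 1i), 1.
Their magnitudes are: 1.414, 1.414, 4, 2.236, 2.236, 1.
Zeros with |z| < R = 2.5: (1 + 1i), (1 - 1i), (-2 + 1i), (-2 - 1i), 1.
Count = 5.
By the argument principle, (1/2πi) ∮_{|z|=R} p'(z)/p(z) dz equals exactly this count.

Number of zeros inside |z| < 2.5: 5.


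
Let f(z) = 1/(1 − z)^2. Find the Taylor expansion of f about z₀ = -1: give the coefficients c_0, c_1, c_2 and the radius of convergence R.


Let w = z − z₀, so z = z₀ + w.
Then 1 − z = 1 − (z₀ + w) = (1 − z₀) − w = 2 − w.
f(z) = 1/(2 − w)^2 = (1/(2)^2) · (1 − w/(2))^{−2}.
By the binomial series (1−u)^{−2} = Σ_{n≥0} C(n+1, 1) u^n for |u|<1, with u = w/(2):
  c_n = C(n+1, 1) / (2)^(n+2).
  c_0 = 1/(2)^2 = 1/4.
  c_1 = 2/(2)^3 = 1/4.
  c_2 = 3/(2)^4 = 3/16.
The series is valid for |w/d| < 1, i.e. |z − z₀| < |d|.
Radius of convergence: R = |1 − z₀| = |2| = 2 (distance from z₀ to the singularity z = 1).

c_0 = 1/4, c_1 = 1/4, c_2 = 3/16; R = 2.


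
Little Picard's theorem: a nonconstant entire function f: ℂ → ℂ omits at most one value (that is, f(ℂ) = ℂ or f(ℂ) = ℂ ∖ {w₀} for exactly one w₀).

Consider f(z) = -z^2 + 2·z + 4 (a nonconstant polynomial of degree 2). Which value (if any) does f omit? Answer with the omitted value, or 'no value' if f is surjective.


Little Picard bounds the complement of f(ℂ) to at most one point.
For every w ∈ ℂ, the equation p(z) − w = 0 is a nonconstant polynomial in z and hence has at least one root by the fundamental theorem of algebra. So p is surjective onto ℂ, omitting no value.

Omitted value: no value.


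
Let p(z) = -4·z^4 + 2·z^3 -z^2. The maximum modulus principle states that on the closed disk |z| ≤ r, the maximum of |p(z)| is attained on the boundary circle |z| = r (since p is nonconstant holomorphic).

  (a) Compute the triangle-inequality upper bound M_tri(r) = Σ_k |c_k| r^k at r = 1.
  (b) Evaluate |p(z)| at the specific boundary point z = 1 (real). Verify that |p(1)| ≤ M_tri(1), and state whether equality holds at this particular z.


Coefficients: c_0 = 0, c_1 = 0, c_2 = -1, c_3 = 2, c_4 = -4. Radius r = 1.
Part (a). Triangle bound: M_tri(r) = Σ_k |c_k| r^k
  = |0|·1^0 + |0|·1^1 + |-1|·1^2 + |2|·1^3 + |-4|·1^4
  = 0 + 0 + 1 + 2 + 4 = 7.
This bounds M(r) := max_{|z|=r} |p(z)| from above; equality holds iff all terms c_k z^k can be made to align in phase at a single z on |z|=r.
Part (b). At z = 1 (real, on the circle |z| = r):
  p(1) = (0)·1^0 + (0)·1^1 + (-1)·1^2 + (2)·1^3 + (-4)·1^4 = -3.
  |p(1)| = 3.
Check: |p(1)| = 3 ≤ 7 = M_tri(1). ✓ Equality does not hold at z = 1 (the coefficients have mixed signs, so the terms do not all align in phase there).

M_tri(1) = 7; |p(1)| = 3; equality at z=1: no.


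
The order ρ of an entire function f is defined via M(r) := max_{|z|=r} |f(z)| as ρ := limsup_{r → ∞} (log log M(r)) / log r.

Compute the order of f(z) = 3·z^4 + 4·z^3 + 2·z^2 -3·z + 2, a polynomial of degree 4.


|f(z)| ≤ Σ|c_k|·r^k = O(r^4) as r → ∞. Polynomial growth is O(e^{r^ε}) for every ε > 0 (since r^4/e^{r^ε} → 0), so ρ ≤ ε for all ε > 0, i.e. ρ = 0. Every nonconstant polynomial has order 0.
Therefore ρ = 0.

Order ρ = 0.


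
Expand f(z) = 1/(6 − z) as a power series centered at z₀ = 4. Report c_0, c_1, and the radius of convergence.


Let w = z − z₀, so z = z₀ + w.
Then 6 − z = 6 − (z₀ + w) = (6 − z₀) − w = 2 − w.
f(z) = 1/(2 − w) = (1/(2)) · 1/(1 − w/(2)) = Σ_{n≥0} w^n / (2)^(n+1).
So c_n = 1/(2)^(n+1):
  c_0 = 1/(2)^1 = 1/2.
  c_1 = 1/(2)^2 = 1/4.
The series is valid for |w/d| < 1, i.e. |z − z₀| < |d|.
Radius of convergence: R = |6 − z₀| = |2| = 2 (distance from z₀ to the singularity z = 6).

c_0 = 1/2, c_1 = 1/4; R = 2.


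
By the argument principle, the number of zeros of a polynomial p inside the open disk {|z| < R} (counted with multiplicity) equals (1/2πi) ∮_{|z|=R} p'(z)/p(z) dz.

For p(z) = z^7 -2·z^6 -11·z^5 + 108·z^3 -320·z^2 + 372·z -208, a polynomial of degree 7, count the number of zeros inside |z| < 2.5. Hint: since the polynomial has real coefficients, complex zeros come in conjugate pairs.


The zeros of p are: 4, (-3 + 2i), (-3 - 2i), (1 + 1i), (1 - 1i), (1 + 1i), (1 - 1i).
Their magnitudes are: 4, 3.606, 3.606, 1.414, 1.414, 1.414, 1.414.
Zeros with |z| < R = 2.5: (1 + 1i), (1 - 1i), (1 + 1i), (1 - 1i).
Count = 4.
By the argument principle, (1/2πi) ∮_{|z|=R} p'(z)/p(z) dz equals exactly this count.

Number of zeros inside |z| < 2.5: 4.


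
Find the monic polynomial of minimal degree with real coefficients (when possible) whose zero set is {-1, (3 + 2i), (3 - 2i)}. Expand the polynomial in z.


The polynomial is p(z) = ∏_{α ∈ S} (z − α), where S = {-1, (3 + 2i), (3 - 2i)}.
Expanding the product yields: p(z) = z^3 -5·z^2 + 7·z + 13.
Note conjugate pairs combine to real quadratics: (z − (3+2i))(z − (3−2i)) = z² − 6z + 13.
The resulting polynomial has degree 3 and real coefficients as required.

p(z) = z^3 -5·z^2 + 7·z + 13.


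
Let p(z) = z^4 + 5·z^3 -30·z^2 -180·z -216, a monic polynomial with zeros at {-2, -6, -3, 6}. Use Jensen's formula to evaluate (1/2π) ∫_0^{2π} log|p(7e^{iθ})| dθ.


Zeros: -6, -3, -2, 6; r = 7.
Inside |z| < r: -6, -3, -2, 6. Outside (|z| ≥ r): ∅.
p(0) = -216, so log|p(0)| = log(216) = 5.3753.
Apply Jensen: I(r) = log|p(0)| + Σ_k log(r/|z_k|), summed over zeros inside |z| < r.
  log(r/|z_k|) for z_k = -2: log(7/2) = 1.2528
  log(r/|z_k|) for z_k = -6: log(7/6) = 0.1542
  log(r/|z_k|) for z_k = -3: log(7/3) = 0.8473
  log(r/|z_k|) for z_k = 6: log(7/6) = 0.1542
Sum over inside zeros: 2.4084.
I(r) = log|p(0)| + (inside sum) = 5.3753 + 2.4084 = 7.7836.
Closed form (all zeros inside, monic): I(r) = n·log(r) = 4·log(7) = 7.7836. ✓

I(r) ≈ 7.7836.


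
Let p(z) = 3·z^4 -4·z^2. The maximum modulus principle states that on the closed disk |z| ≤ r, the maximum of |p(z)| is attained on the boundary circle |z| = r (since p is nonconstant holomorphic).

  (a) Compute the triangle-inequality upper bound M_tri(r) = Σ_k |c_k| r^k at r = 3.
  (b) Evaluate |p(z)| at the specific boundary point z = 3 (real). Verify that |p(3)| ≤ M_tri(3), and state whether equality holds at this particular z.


Coefficients: c_0 = 0, c_1 = 0, c_2 = -4, c_3 = 0, c_4 = 3. Radius r = 3.
Part (a). Triangle bound: M_tri(r) = Σ_k |c_k| r^k
  = |0|·3^0 + |0|·3^1 + |-4|·3^2 + |0|·3^3 + |3|·3^4
  = 0 + 0 + 36 + 0 + 243 = 279.
This bounds M(r) := max_{|z|=r} |p(z)| from above; equality holds iff all terms c_k z^k can be made to align in phase at a single z on |z|=r.
Part (b). At z = 3 (real, on the circle |z| = r):
  p(3) = (0)·3^0 + (0)·3^1 + (-4)·3^2 + (0)·3^3 + (3)·3^4 = 207.
  |p(3)| = 207.
Check: |p(3)| = 207 ≤ 279 = M_tri(3). ✓ Equality does not hold at z = 3 (the coefficients have mixed signs, so the terms do not all align in phase there).

M_tri(3) = 279; |p(3)| = 207; equality at z=3: no.


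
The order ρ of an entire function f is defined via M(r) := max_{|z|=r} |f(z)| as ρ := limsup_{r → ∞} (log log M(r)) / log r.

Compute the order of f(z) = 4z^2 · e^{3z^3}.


M(r) = max_{|z|=r} |4|·|z|^2·|e^{3z^3}| = 4·r^2 · e^{3r^3} (the factors attain their maxima compatibly on |z|=r). Then log M(r) = log 4 + 2·log r + 3r^3, dominated by the last term, so log log M(r) ~ 3·log r. The polynomial factor 4z^2 contributes only a log r term and does not affect the order. ρ = 3.
Therefore ρ = 3.

Order ρ = 3.


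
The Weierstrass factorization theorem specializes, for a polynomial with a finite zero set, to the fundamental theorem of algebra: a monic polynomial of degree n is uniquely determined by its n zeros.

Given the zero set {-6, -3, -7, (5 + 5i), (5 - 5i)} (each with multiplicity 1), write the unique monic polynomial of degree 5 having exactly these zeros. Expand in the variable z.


The polynomial is p(z) = ∏_{α ∈ S} (z − α), where S = {-6, -3, -7, (5 + 5i), (5 - 5i)}.
Expanding the product yields: p(z) = z^5 + 6·z^4 -29·z^3 + 116·z^2 + 2790·z + 6300.
Note conjugate pairs combine to real quadratics: (z − (5+5i))(z − (5−5i)) = z² − 10z + 50.
The resulting polynomial has degree 5 and real coefficients as required.

p(z) = z^5 + 6·z^4 -29·z^3 + 116·z^2 + 2790·z + 6300.


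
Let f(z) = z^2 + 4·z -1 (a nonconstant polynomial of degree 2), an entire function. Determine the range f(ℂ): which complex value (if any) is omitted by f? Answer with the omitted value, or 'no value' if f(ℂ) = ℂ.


Little Picard bounds the complement of f(ℂ) to at most one point.
For every w ∈ ℂ, the equation p(z) − w = 0 is a nonconstant polynomial in z and hence has at least one root by the fundamental theorem of algebra. So p is surjective onto ℂ, omitting no value.

Omitted value: no value.


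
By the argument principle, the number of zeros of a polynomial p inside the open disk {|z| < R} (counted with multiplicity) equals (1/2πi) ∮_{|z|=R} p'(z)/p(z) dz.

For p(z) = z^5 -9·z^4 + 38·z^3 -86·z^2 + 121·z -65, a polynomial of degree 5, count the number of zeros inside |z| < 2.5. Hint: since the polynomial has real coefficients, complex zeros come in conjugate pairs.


The zeros of p are: (1 + 2i), (1 - 2i), (3 + 2i), (3 - 2i), 1.
Their magnitudes are: 2.236, 2.236, 3.606, 3.606, 1.
Zeros with |z| < R = 2.5: (1 + 2i), (1 - 2i), 1.
Count = 3.
By the argument principle, (1/2πi) ∮_{|z|=R} p'(z)/p(z) dz equals exactly this count.

Number of zeros inside |z| < 2.5: 3.


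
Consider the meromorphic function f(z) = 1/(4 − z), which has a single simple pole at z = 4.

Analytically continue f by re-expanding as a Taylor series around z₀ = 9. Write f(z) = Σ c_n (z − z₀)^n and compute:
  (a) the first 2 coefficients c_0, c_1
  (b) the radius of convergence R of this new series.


Let w = z − z₀, so z = z₀ + w.
Then 4 − z = 4 − (z₀ + w) = (4 − z₀) − w = -5 − w.
f(z) = 1/(-5 − w) = (1/(-5)) · 1/(1 − w/(-5)) = Σ_{n≥0} w^n / (-5)^(n+1).
So c_n = 1/(-5)^(n+1):
  c_0 = 1/(-5)^1 = -1/5.
  c_1 = 1/(-5)^2 = 1/25.
The series is valid for |w/d| < 1, i.e. |z − z₀| < |d|.
Radius of convergence: R = |4 − z₀| = |-5| = 5 (distance from z₀ to the singularity z = 4).

c_0 = -1/5, c_1 = 1/25; R = 5.


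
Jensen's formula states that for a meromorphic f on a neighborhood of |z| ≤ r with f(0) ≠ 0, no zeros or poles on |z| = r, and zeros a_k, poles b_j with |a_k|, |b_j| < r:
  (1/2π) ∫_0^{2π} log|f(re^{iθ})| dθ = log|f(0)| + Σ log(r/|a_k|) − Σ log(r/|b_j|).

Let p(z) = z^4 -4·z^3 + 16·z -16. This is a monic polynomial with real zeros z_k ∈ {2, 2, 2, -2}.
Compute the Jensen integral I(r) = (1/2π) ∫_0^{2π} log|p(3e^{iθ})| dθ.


Zeros: -2, 2, 2, 2; r = 3.
Inside |z| < r: -2, 2, 2, 2. Outside (|z| ≥ r): ∅.
p(0) = -16, so log|p(0)| = log(16) = 2.7726.
Apply Jensen: I(r) = log|p(0)| + Σ_k log(r/|z_k|), summed over zeros inside |z| < r.
  log(r/|z_k|) for z_k = 2: log(3/2) = 0.4055
  log(r/|z_k|) for z_k = 2: log(3/2) = 0.4055
  log(r/|z_k|) for z_k = 2: log(3/2) = 0.4055
  log(r/|z_k|) for z_k = -2: log(3/2) = 0.4055
Sum over inside zeros: 1.6219.
I(r) = log|p(0)| + (inside sum) = 2.7726 + 1.6219 = 4.3944.
Closed form (all zeros inside, monic): I(r) = n·log(r) = 4·log(3) = 4.3944. ✓

I(r) ≈ 4.3944.


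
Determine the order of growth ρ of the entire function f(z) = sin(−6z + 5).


sin(w) is a linear combination of e^{iw} and e^{−iw} (or e^w, e^{−w} in the hyperbolic case), so |sin(w)| ≤ e^{|w|}. With w = −6z + 5, |w| ≤ 6|z| + 5 = 6r + 5 on |z| = r, giving M(r) ≤ e^{6r + 5}, so ρ ≤ 1. On a suitable ray (z = it for sin/cos; z = t for sinh/cosh, t real → ∞), |sin(−6z + 5)| grows like e^{6|t|}/2, so ρ ≥ 1. Hence ρ = 1.
Therefore ρ = 1.

Order ρ = 1.


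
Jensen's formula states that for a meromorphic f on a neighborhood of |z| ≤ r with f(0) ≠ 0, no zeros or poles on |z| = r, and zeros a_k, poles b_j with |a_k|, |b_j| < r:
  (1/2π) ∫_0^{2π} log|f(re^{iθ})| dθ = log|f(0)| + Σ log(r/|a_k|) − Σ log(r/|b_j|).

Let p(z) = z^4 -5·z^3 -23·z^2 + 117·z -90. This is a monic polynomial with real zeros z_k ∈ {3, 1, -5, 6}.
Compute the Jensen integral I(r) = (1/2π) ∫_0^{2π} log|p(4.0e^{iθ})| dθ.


Zeros: -5, 1, 3, 6; r = 4.0.
Inside |z| < r: 1, 3. Outside (|z| ≥ r): -5, 6.
p(0) = -90, so log|p(0)| = log(90) = 4.4998.
Apply Jensen: I(r) = log|p(0)| + Σ_k log(r/|z_k|), summed over zeros inside |z| < r.
  log(r/|z_k|) for z_k = 3: log(4.0/3) = 0.2877
  log(r/|z_k|) for z_k = 1: log(4.0/1) = 1.3863
  Outside zeros (-5, 6) contribute nothing to the Jensen sum.
Sum over inside zeros: 1.6740.
I(r) = log|p(0)| + (inside sum) = 4.4998 + 1.6740 = 6.1738.
Note: since some zeros are outside |z| ≤ r, the simplified n·log(r) form does NOT apply — only the inside zeros contribute.

I(r) ≈ 6.1738.


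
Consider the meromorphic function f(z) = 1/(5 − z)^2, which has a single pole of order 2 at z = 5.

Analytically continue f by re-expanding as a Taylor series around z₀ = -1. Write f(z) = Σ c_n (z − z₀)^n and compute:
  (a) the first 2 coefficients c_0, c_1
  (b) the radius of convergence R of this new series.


Let w = z − z₀, so z = z₀ + w.
Then 5 − z = 5 − (z₀ + w) = (5 − z₀) − w = 6 − w.
f(z) = 1/(6 − w)^2 = (1/(6)^2) · (1 − w/(6))^{−2}.
By the binomial series (1−u)^{−2} = Σ_{n≥0} C(n+1, 1) u^n for |u|<1, with u = w/(6):
  c_n = C(n+1, 1) / (6)^(n+2).
  c_0 = 1/(6)^2 = 1/36.
  c_1 = 2/(6)^3 = 1/108.
The series is valid for |w/d| < 1, i.e. |z − z₀| < |d|.
Radius of convergence: R = |5 − z₀| = |6| = 6 (distance from z₀ to the singularity z = 5).

c_0 = 1/36, c_1 = 1/108; R = 6.


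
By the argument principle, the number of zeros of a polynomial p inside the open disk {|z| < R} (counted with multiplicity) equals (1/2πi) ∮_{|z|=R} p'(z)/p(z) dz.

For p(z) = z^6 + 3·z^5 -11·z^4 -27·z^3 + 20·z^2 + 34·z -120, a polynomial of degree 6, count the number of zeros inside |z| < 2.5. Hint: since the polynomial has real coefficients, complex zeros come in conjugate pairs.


The zeros of p are: (1 + 1i), (1 - 1i), -4, 3, (-2 + 1i), (-2 - 1i).
Their magnitudes are: 1.414, 1.414, 4, 3, 2.236, 2.236.
Zeros with |z| < R = 2.5: (1 + 1i), (1 - 1i), (-2 + 1i), (-2 - 1i).
Count = 4.
By the argument principle, (1/2πi) ∮_{|z|=R} p'(z)/p(z) dz equals exactly this count.

Number of zeros inside |z| < 2.5: 4.


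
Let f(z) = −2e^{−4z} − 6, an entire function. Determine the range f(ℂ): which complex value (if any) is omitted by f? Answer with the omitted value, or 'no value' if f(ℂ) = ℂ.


Little Picard bounds the complement of f(ℂ) to at most one point.
e^{−4z} is never zero on ℂ, so -2·e^{−4z} takes every value in ℂ ∖ {0}. Adding -6 shifts the range to ℂ ∖ {-6}. Thus f omits exactly the value -6.

Omitted value: -6.


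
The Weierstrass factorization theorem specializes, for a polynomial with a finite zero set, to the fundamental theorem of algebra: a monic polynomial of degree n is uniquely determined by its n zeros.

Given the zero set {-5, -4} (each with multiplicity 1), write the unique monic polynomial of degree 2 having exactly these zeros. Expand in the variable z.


The polynomial is p(z) = ∏_{α ∈ S} (z − α), where S = {-5, -4}.
Expanding the product yields: p(z) = z^2 + 9·z + 20.
The resulting polynomial has degree 2 and real coefficients as required.

p(z) = z^2 + 9·z + 20.


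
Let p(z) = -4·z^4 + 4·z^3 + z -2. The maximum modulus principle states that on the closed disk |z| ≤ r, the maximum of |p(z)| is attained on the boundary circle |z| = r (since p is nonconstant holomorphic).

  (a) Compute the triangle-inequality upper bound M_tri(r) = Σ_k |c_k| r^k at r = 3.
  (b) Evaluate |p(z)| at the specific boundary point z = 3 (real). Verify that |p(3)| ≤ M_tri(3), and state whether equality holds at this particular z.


Coefficients: c_0 = -2, c_1 = 1, c_2 = 0, c_3 = 4, c_4 = -4. Radius r = 3.
Part (a). Triangle bound: M_tri(r) = Σ_k |c_k| r^k
  = |-2|·3^0 + |1|·3^1 + |0|·3^2 + |4|·3^3 + |-4|·3^4
  = 2 + 3 + 0 + 108 + 324 = 437.
This bounds M(r) := max_{|z|=r} |p(z)| from above; equality holds iff all terms c_k z^k can be made to align in phase at a single z on |z|=r.
Part (b). At z = 3 (real, on the circle |z| = r):
  p(3) = (-2)·3^0 + (1)·3^1 + (0)·3^2 + (4)·3^3 + (-4)·3^4 = -215.
  |p(3)| = 215.
Check: |p(3)| = 215 ≤ 437 = M_tri(3). ✓ Equality does not hold at z = 3 (the coefficients have mixed signs, so the terms do not all align in phase there).

M_tri(3) = 437; |p(3)| = 215; equality at z=3: no.


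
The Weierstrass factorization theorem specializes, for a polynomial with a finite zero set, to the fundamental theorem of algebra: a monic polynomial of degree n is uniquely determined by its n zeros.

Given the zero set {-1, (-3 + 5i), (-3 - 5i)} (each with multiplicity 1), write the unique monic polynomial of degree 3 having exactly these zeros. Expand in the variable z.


The polynomial is p(z) = ∏_{α ∈ S} (z − α), where S = {-1, (-3 + 5i), (-3 - 5i)}.
Expanding the product yields: p(z) = z^3 + 7·z^2 + 40·z + 34.
Note conjugate pairs combine to real quadratics: (z − (-3+5i))(z − (-3−5i)) = z² + 6z + 34.
The resulting polynomial has degree 3 and real coefficients as required.

p(z) = z^3 + 7·z^2 + 40·z + 34.


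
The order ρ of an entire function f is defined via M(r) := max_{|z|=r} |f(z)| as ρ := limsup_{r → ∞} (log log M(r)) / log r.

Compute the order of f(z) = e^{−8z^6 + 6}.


|e^{−8z^6 + 6}| = e^{Re(-8·z^6) + 6} ≤ e^{8|z|^6 + 6} = e^{8r^6 + 6} on |z| = r, so ρ ≤ 6. Choosing z on |z|=r so that -8·z^6 is real positive (always possible by picking arg z appropriately) gives |f(z)| = e^{8r^6 + 6}, matching the bound. The additive constant 6 does not affect log log M(r) ~ 6·log r. Hence ρ = 6.
Therefore ρ = 6.

Order ρ = 6.


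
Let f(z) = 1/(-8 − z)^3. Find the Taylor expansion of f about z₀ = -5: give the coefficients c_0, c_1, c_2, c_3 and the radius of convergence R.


Let w = z − z₀, so z = z₀ + w.
Then -8 − z = -8 − (z₀ + w) = (-8 − z₀) − w = -3 − w.
f(z) = 1/(-3 − w)^3 = (1/(-3)^3) · (1 − w/(-3))^{−3}.
By the binomial series (1−u)^{−3} = Σ_{n≥0} C(n+2, 2) u^n for |u|<1, with u = w/(-3):
  c_n = C(n+2, 2) / (-3)^(n+3).
  c_0 = 1/(-3)^3 = -1/27.
  c_1 = 3/(-3)^4 = 1/27.
  c_2 = 6/(-3)^5 = -2/81.
  c_3 = 10/(-3)^6 = 10/729.
The series is valid for |w/d| < 1, i.e. |z − z₀| < |d|.
Radius of convergence: R = |-8 − z₀| = |-3| = 3 (distance from z₀ to the singularity z = -8).

c_0 = -1/27, c_1 = 1/27, c_2 = -2/81, c_3 = 10/729; R = 3.


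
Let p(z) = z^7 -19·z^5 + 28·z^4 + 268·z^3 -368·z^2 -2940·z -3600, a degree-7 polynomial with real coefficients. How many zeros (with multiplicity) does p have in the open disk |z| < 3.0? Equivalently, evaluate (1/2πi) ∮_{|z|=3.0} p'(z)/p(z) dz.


The zeros of p are: (3 + 3i), (3 - 3i), (-2 + 1i), (-2 - 1i), (-3 + 1i), (-3 - 1i), 4.
Their magnitudes are: 4.243, 4.243, 2.236, 2.236, 3.162, 3.162, 4.
Zeros with |z| < R = 3.0: (-2 + 1i), (-2 - 1i).
Count = 2.
By the argument principle, (1/2πi) ∮_{|z|=R} p'(z)/p(z) dz equals exactly this count.

Number of zeros inside |z| < 3.0: 2.


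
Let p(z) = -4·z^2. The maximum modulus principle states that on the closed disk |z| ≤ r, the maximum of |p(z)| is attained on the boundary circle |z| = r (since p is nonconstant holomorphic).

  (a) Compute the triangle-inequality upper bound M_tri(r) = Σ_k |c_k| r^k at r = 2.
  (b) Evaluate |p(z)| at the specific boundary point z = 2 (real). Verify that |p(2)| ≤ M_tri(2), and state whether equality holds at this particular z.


Coefficients: c_0 = 0, c_1 = 0, c_2 = -4. Radius r = 2.
Part (a). Triangle bound: M_tri(r) = Σ_k |c_k| r^k
  = |0|·2^0 + |0|·2^1 + |-4|·2^2
  = 0 + 0 + 16 = 16.
This bounds M(r) := max_{|z|=r} |p(z)| from above; equality holds iff all terms c_k z^k can be made to align in phase at a single z on |z|=r.
Part (b). At z = 2 (real, on the circle |z| = r):
  p(2) = (0)·2^0 + (0)·2^1 + (-4)·2^2 = -16.
  |p(2)| = 16.
Since all nonzero coefficients share the same sign, |p(2)| = 16 = M_tri(2); the triangle bound is attained at z = 2, so in fact M(r) = 16.

M_tri(2) = 16; |p(2)| = 16; equality at z=2: yes.


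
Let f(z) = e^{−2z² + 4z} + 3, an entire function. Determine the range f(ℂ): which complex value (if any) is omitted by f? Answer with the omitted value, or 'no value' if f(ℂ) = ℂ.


Little Picard bounds the complement of f(ℂ) to at most one point.
The exponent g(z) = −2z² + 4z is a nonconstant polynomial, hence surjective onto ℂ. So e^{g(z)} takes every value in {e^w : w ∈ ℂ} = ℂ ∖ {0}. Adding 3 shifts the range to ℂ ∖ {3}. f omits exactly 3.

Omitted value: 3.


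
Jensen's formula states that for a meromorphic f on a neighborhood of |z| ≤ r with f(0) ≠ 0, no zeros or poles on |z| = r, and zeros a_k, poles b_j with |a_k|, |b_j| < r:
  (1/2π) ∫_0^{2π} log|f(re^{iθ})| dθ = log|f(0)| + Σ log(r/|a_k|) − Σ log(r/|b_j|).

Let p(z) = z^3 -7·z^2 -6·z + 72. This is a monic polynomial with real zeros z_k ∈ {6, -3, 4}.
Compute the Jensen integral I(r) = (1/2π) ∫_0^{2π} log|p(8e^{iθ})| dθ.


Zeros: -3, 4, 6; r = 8.
Inside |z| < r: -3, 4, 6. Outside (|z| ≥ r): ∅.
p(0) = 72, so log|p(0)| = log(72) = 4.2767.
Apply Jensen: I(r) = log|p(0)| + Σ_k log(r/|z_k|), summed over zeros inside |z| < r.
  log(r/|z_k|) for z_k = 6: log(8/6) = 0.2877
  log(r/|z_k|) for z_k = -3: log(8/3) = 0.9808
  log(r/|z_k|) for z_k = 4: log(8/4) = 0.6931
Sum over inside zeros: 1.9617.
I(r) = log|p(0)| + (inside sum) = 4.2767 + 1.9617 = 6.2383.
Closed form (all zeros inside, monic): I(r) = n·log(r) = 3·log(8) = 6.2383. ✓

I(r) ≈ 6.2383.


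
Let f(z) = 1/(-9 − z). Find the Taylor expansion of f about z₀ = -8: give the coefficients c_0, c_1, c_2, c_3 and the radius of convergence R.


Let w = z − z₀, so z = z₀ + w.
Then -9 − z = -9 − (z₀ + w) = (-9 − z₀) − w = -1 − w.
f(z) = 1/(-1 − w) = (1/(-1)) · 1/(1 − w/(-1)) = Σ_{n≥0} w^n / (-1)^(n+1).
So c_n = 1/(-1)^(n+1):
  c_0 = 1/(-1)^1 = -1.
  c_1 = 1/(-1)^2 = 1.
  c_2 = 1/(-1)^3 = -1.
  c_3 = 1/(-1)^4 = 1.
The series is valid for |w/d| < 1, i.e. |z − z₀| < |d|.
Radius of convergence: R = |-9 − z₀| = |-1| = 1 (distance from z₀ to the singularity z = -9).

c_0 = -1, c_1 = 1, c_2 = -1, c_3 = 1; R = 1.


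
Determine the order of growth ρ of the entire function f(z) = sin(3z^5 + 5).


Write sin(w) = (e^{iw} ± e^{−iw})/(2 or 2i), so |sin(w)| ≤ e^{|w|}. With w = 3z^5 + 5, |w| ≤ 3r^5 + 5 on |z|=r, giving M(r) ≤ e^{3r^5 + 5} and ρ ≤ 5. For the lower bound, choose z on |z|=r with 3z^5 purely imaginary of modulus 3r^5; then |sin(3z^5 + 5)| grows like e^{3r^5}/2, so ρ ≥ 5. Hence ρ = 5.
Therefore ρ = 5.

Order ρ = 5.


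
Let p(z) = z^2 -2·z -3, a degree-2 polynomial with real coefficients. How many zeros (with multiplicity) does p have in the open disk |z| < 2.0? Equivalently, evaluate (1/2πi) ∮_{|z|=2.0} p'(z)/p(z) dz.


The zeros of p are: -1, 3.
Their magnitudes are: 1, 3.
Zeros with |z| < R = 2.0: -1.
Count = 1.
By the argument principle, (1/2πi) ∮_{|z|=R} p'(z)/p(z) dz equals exactly this count.

Number of zeros inside |z| < 2.0: 1.


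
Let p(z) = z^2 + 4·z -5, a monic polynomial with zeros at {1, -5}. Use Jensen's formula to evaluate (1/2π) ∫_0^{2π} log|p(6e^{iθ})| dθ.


Zeros: -5, 1; r = 6.
Inside |z| < r: -5, 1. Outside (|z| ≥ r): ∅.
p(0) = -5, so log|p(0)| = log(5) = 1.6094.
Apply Jensen: I(r) = log|p(0)| + Σ_k log(r/|z_k|), summed over zeros inside |z| < r.
  log(r/|z_k|) for z_k = 1: log(6/1) = 1.7918
  log(r/|z_k|) for z_k = -5: log(6/5) = 0.1823
Sum over inside zeros: 1.9741.
I(r) = log|p(0)| + (inside sum) = 1.6094 + 1.9741 = 3.5835.
Closed form (all zeros inside, monic): I(r) = n·log(r) = 2·log(6) = 3.5835. ✓

I(r) ≈ 3.5835.


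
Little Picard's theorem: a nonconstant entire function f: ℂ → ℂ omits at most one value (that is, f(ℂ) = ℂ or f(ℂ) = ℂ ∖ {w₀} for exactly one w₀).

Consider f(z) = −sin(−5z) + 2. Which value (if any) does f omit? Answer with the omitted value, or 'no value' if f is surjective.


Little Picard bounds the complement of f(ℂ) to at most one point.
sin is entire and surjective onto ℂ: for every w ∈ ℂ, sin(ζ) = w has a solution ζ ∈ ℂ (e.g., via the complex inverse arcsin). With ζ = −5z this gives z = ζ/(-5). Then -1·sin(−5z) takes every value in -1·ℂ = ℂ, and adding 2 is a bijection of ℂ. So f is surjective and omits no value. (Note: only on the real line is sin bounded by [−1, 1].)

Omitted value: no value.
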